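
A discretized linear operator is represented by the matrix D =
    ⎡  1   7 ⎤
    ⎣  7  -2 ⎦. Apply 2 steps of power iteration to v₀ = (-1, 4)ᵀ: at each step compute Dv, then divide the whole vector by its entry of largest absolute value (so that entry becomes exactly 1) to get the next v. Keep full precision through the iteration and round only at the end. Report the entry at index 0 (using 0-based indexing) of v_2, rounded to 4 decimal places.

Dv0 = (27.00000, -15.00000); divide by 27.00000 → v1 = (1.00000, -0.55556)
Dv1 = (-2.88889, 8.11111); divide by 8.11111 → v2 = (-0.35616, 1.00000)
Requested entry of v2: -78/219 = -0.3562

-0.3562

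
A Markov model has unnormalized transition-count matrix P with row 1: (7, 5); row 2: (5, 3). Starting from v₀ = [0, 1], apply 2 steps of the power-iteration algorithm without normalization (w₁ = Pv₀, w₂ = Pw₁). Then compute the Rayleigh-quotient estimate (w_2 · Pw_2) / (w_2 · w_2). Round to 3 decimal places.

λ ≈ 10.385

w1 = Pv₀ = (5, 3)
w2 = Pw1 = (50, 34)
Pw2 = (520, 352)
w2·Pw2 = 50·520 + 34·352 = 37968; w2·w2 = 50·50 + 34·34 = 3656
λ ≈ 37968/3656 = 10.385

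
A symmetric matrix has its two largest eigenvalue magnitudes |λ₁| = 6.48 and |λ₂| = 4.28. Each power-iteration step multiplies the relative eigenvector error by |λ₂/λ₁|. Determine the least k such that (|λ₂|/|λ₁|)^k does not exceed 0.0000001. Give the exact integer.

39

|λ₂/λ₁| = 4.28/6.48 = 0.66049
Need k ≥ ln(0.0000001) / ln(0.66049) = -16.1181 / -0.4148 ≈ 38.861
Smallest integer k satisfying the bound: 39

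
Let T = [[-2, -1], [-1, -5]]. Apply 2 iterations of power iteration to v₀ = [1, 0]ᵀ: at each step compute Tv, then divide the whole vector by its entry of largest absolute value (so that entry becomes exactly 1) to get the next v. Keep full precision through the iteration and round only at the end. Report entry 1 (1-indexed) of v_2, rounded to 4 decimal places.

0.7143

Tv0 = (-2.00000, -1.00000); divide by -2.00000 → v1 = (1.00000, 0.50000)
Tv1 = (-2.50000, -3.50000); divide by -3.50000 → v2 = (0.71429, 1.00000)
Requested entry of v2: 5/7 = 0.7143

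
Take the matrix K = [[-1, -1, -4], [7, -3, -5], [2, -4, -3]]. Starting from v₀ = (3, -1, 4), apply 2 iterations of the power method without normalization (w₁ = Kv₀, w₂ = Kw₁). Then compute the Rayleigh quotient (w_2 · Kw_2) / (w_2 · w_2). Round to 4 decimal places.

w1 = Kv₀ = ((-1)·3 + (-1)·(-1) + (-4)·4; 7·3 + (-3)·(-1) + (-5)·4; 2·3 + (-4)·(-1) + (-3)·4) = (-18, 4, -2)
w2 = Kw1 = ((-1)·(-18) + (-1)·4 + (-4)·(-2); 7·(-18) + (-3)·4 + (-5)·(-2); 2·(-18) + (-4)·4 + (-3)·(-2)) = (22, -128, -46)
Kw2 = (290, 768, 694)
w2·Kw2 = 22·290 + (-128)·768 + (-46)·694 = -123848; w2·w2 = 22·22 + (-128)·(-128) + (-46)·(-46) = 18984
λ ≈ -123848/18984 = -6.5238

λ ≈ -6.5238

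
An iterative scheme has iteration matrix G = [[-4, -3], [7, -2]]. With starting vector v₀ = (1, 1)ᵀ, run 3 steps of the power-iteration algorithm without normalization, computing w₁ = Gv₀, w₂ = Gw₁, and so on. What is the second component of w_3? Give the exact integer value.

w1 = Gv₀ = ((-4)·1 + (-3)·1; 7·1 + (-2)·1) = (-7, 5)
w2 = Gw1 = ((-4)·(-7) + (-3)·5; 7·(-7) + (-2)·5) = (13, -59)
w3 = Gw2 = (125, 209)
The requested component of w3 is 209.

209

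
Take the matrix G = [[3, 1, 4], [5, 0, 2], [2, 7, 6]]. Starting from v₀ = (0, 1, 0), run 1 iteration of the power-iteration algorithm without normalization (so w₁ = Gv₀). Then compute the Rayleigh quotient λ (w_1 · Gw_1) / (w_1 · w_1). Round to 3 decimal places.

w1 = Gv₀ = (3·0 + 1·1 + 4·0; 5·0 + 0·1 + 2·0; 2·0 + 7·1 + 6·0) = (1, 0, 7)
Gw1 = (31, 19, 44)
w1·Gw1 = 1·31 + 0·19 + 7·44 = 339; w1·w1 = 1·1 + 0·0 + 7·7 = 50
λ ≈ 339/50 = 6.780

6.780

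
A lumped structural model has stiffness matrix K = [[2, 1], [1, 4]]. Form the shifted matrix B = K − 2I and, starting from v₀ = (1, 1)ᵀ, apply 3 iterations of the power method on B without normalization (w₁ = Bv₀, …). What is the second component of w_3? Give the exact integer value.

17

B = K − 2I has rows (0, 1); (1, 2)
w1 = Bv₀ = (0·1 + 1·1; 1·1 + 2·1) = (1, 3)
w2 = Bw1 = (0·1 + 1·3; 1·1 + 2·3) = (3, 7)
w3 = Bw2 = (7, 17)
Requested component of w3: 17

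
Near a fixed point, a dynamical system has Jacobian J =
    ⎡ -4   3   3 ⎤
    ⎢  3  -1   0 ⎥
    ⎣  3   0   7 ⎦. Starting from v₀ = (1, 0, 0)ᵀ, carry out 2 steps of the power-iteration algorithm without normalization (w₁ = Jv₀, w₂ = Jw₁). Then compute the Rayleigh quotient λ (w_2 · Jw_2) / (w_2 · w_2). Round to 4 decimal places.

w1 = Jv₀ = (-4, 3, 3)
w2 = Jw1 = (34, -15, 9)
Jw2 = (-154, 117, 165)
w2·Jw2 = 34·(-154) + (-15)·117 + 9·165 = -5506; w2·w2 = 34·34 + (-15)·(-15) + 9·9 = 1462
λ ≈ -5506/1462 = -3.7661

λ ≈ -3.7661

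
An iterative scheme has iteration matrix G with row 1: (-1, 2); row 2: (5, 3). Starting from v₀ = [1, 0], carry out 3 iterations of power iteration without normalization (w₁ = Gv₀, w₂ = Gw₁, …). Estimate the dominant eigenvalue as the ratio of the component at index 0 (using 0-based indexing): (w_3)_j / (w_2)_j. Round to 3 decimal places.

0.818

w1 = Gv₀ = ((-1)·1 + 2·0; 5·1 + 3·0) = (-1, 5)
w2 = Gw1 = ((-1)·(-1) + 2·5; 5·(-1) + 3·5) = (11, 10)
w3 = Gw2 = (9, 85)
Ratio at component: 9 / 11 = 0.818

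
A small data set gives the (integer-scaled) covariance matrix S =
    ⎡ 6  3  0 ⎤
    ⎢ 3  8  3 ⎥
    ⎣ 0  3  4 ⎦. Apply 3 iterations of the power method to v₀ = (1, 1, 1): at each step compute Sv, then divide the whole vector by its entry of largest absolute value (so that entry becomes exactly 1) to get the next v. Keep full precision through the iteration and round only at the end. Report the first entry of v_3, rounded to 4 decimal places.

Sv0 = (9.00000, 14.00000, 7.00000); divide by 14.00000 → v1 = (0.64286, 1.00000, 0.50000)
Sv1 = (6.85714, 11.42857, 5.00000); divide by 11.42857 → v2 = (0.60000, 1.00000, 0.43750)
Sv2 = (6.60000, 11.11250, 4.75000); divide by 11.11250 → v3 = (0.59393, 1.00000, 0.42745)
Requested entry of v3: 1056/1778 = 0.5939

0.5939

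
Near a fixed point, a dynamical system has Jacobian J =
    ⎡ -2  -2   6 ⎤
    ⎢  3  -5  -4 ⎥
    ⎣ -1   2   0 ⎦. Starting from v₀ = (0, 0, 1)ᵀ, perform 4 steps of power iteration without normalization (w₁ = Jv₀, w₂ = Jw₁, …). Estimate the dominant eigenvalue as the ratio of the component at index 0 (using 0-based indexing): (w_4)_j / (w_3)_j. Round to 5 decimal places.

λ ≈ -7.07895

w1 = Jv₀ = (6, -4, 0)
w2 = Jw1 = (-4, 38, -14)
w3 = Jw2 = (-152, -146, 80)
w4 = Jw3 = (1076, -46, -140)
Ratio at component: 1076 / -152 = -7.07895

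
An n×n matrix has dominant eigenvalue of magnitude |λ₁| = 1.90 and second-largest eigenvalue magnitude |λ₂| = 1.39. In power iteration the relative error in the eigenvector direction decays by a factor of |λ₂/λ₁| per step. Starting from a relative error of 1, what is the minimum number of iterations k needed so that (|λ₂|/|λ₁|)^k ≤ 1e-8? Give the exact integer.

59

|λ₂/λ₁| = 1.39/1.90 = 0.73158
Need k ≥ ln(1e-8) / ln(0.73158) = -18.4207 / -0.3126 ≈ 58.937
Smallest integer k satisfying the bound: 59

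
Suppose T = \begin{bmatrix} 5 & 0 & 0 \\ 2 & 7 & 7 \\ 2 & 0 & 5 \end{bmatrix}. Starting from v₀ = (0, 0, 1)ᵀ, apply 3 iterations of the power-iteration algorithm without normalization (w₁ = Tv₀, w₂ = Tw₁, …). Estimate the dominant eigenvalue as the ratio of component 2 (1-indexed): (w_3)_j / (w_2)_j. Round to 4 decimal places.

w1 = Tv₀ = (5·0 + 0·0 + 0·1; 2·0 + 7·0 + 7·1; 2·0 + 0·0 + 5·1) = (0, 7, 5)
w2 = Tw1 = (5·0 + 0·7 + 0·5; 2·0 + 7·7 + 7·5; 2·0 + 0·7 + 5·5) = (0, 84, 25)
w3 = Tw2 = (0, 763, 125)
Ratio at component: 763 / 84 = 9.0833

λ ≈ 9.0833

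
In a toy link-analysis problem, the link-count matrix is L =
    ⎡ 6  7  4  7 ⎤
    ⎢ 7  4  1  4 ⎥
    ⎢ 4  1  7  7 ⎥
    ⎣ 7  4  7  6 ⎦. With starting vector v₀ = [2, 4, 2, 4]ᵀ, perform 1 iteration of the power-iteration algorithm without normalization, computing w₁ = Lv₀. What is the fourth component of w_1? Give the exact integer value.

68

w1 = Lv₀ = (6·2 + 7·4 + 4·2 + 7·4; 7·2 + 4·4 + 1·2 + 4·4; 4·2 + 1·4 + 7·2 + 7·4; 7·2 + 4·4 + 7·2 + 6·4) = (76, 48, 54, 68)
The requested component of w1 is 68.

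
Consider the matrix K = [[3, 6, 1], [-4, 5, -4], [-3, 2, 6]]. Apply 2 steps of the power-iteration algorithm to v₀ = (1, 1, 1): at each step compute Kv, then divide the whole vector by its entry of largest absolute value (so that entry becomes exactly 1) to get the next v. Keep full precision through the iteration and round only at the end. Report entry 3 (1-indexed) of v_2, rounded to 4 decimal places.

0.0800

Kv0 = (10.00000, -3.00000, 5.00000); divide by 10.00000 → v1 = (1.00000, -0.30000, 0.50000)
Kv1 = (1.70000, -7.50000, -0.60000); divide by -7.50000 → v2 = (-0.22667, 1.00000, 0.08000)
Requested entry of v2: -6/-75 = 0.0800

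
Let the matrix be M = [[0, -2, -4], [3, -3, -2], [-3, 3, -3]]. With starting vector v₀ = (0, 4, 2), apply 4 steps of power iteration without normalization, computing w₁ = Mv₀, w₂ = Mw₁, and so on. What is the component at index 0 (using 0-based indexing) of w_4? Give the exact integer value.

-168

w1 = Mv₀ = (-16, -16, 6)
w2 = Mw1 = (8, -12, -18)
w3 = Mw2 = (96, 96, -6)
w4 = Mw3 = (-168, 12, 18)
The requested component of w4 is -168.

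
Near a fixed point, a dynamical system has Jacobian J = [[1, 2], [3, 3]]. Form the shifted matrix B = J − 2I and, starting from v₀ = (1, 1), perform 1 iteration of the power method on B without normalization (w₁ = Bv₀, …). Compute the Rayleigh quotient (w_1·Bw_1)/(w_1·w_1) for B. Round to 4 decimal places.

B = J − 2I has rows (-1, 2); (3, 1)
w1 = Bv₀ = ((-1)·1 + 2·1; 3·1 + 1·1) = (1, 4)
Bw1 = (7, 7)
w1·Bw1 = 35; w1·w1 = 17; μ ≈ 35/17 = 2.0588

2.0588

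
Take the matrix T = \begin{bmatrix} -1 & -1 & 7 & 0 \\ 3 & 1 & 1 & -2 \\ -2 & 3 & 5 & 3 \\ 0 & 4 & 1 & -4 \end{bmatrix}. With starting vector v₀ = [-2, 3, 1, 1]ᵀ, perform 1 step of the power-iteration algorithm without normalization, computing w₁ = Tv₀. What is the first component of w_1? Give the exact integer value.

w1 = Tv₀ = ((-1)·(-2) + (-1)·3 + 7·1 + 0·1; 3·(-2) + 1·3 + 1·1 + (-2)·1; (-2)·(-2) + 3·3 + 5·1 + 3·1; 0·(-2) + 4·3 + 1·1 + (-4)·1) = (6, -4, 21, 9)
The requested component of w1 is 6.

6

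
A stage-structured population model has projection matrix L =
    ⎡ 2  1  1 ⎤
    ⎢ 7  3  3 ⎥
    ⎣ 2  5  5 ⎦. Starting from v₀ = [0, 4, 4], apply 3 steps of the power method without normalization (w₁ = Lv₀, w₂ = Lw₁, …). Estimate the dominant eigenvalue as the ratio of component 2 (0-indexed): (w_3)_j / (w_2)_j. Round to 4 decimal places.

w1 = Lv₀ = (2·0 + 1·4 + 1·4; 7·0 + 3·4 + 3·4; 2·0 + 5·4 + 5·4) = (8, 24, 40)
w2 = Lw1 = (2·8 + 1·24 + 1·40; 7·8 + 3·24 + 3·40; 2·8 + 5·24 + 5·40) = (80, 248, 336)
w3 = Lw2 = (744, 2312, 3080)
Ratio at component: 3080 / 336 = 9.1667

λ ≈ 9.1667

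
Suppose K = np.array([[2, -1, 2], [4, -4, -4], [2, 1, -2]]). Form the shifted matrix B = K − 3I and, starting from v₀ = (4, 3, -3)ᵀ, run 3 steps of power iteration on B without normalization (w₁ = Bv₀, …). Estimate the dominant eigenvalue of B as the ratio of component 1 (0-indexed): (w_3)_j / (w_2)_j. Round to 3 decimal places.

B = K − 3I has rows (-1, -1, 2); (4, -7, -4); (2, 1, -5)
w1 = Bv₀ = (-13, 7, 26)
w2 = Bw1 = (58, -205, -149)
w3 = Bw2 = (-151, 2263, 656)
Ratio: 2263/-205 = -11.039

-11.039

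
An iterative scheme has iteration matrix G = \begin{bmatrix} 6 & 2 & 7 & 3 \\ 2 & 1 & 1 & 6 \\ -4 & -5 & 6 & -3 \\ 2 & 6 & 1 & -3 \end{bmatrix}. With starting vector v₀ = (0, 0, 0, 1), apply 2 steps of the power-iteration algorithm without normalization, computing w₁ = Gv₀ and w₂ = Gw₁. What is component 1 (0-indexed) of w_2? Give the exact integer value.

w1 = Gv₀ = (3, 6, -3, -3)
w2 = Gw1 = (0, -9, -51, 48)
The requested component of w2 is -9.

-9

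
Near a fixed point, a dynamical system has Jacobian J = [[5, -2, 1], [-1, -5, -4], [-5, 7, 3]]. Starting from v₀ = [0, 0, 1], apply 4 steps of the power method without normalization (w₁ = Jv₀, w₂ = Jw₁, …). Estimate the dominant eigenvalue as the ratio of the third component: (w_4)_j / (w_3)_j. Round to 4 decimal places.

w1 = Jv₀ = (5·0 + (-2)·0 + 1·1; (-1)·0 + (-5)·0 + (-4)·1; (-5)·0 + 7·0 + 3·1) = (1, -4, 3)
w2 = Jw1 = (5·1 + (-2)·(-4) + 1·3; (-1)·1 + (-5)·(-4) + (-4)·3; (-5)·1 + 7·(-4) + 3·3) = (16, 7, -24)
w3 = Jw2 = (42, 45, -103)
w4 = Jw3 = (17, 145, -204)
Ratio at component: -204 / -103 = 1.9806

λ ≈ 1.9806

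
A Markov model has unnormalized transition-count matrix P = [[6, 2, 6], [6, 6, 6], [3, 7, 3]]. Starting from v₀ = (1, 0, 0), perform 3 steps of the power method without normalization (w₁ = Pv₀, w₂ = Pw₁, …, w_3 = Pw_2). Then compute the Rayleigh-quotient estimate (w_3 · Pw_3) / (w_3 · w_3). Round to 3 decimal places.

w1 = Pv₀ = (6·1 + 2·0 + 6·0; 6·1 + 6·0 + 6·0; 3·1 + 7·0 + 3·0) = (6, 6, 3)
w2 = Pw1 = (6·6 + 2·6 + 6·3; 6·6 + 6·6 + 6·3; 3·6 + 7·6 + 3·3) = (66, 90, 69)
w3 = Pw2 = (990, 1350, 1035)
Pw3 = (14850, 20250, 15525)
w3·Pw3 = 990·14850 + 1350·20250 + 1035·15525 = 58107375; w3·w3 = 990·990 + 1350·1350 + 1035·1035 = 3873825
λ ≈ 58107375/3873825 = 15.000

15.000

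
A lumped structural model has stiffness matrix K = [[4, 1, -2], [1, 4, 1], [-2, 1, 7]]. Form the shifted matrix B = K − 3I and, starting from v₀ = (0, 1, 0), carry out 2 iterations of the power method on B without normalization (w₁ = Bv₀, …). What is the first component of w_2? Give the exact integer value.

B = K − 3I has rows (1, 1, -2); (1, 1, 1); (-2, 1, 4)
w1 = Bv₀ = (1·0 + 1·1 + (-2)·0; 1·0 + 1·1 + 1·0; (-2)·0 + 1·1 + 4·0) = (1, 1, 1)
w2 = Bw1 = (1·1 + 1·1 + (-2)·1; 1·1 + 1·1 + 1·1; (-2)·1 + 1·1 + 4·1) = (0, 3, 3)
Requested component of w2: 0

0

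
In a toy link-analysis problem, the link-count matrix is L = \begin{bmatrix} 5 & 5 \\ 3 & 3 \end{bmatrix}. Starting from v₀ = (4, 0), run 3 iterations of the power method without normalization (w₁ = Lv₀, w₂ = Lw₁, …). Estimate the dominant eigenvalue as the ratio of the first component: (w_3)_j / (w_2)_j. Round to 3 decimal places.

8.000

w1 = Lv₀ = (20, 12)
w2 = Lw1 = (160, 96)
w3 = Lw2 = (1280, 768)
Ratio at component: 1280 / 160 = 8.000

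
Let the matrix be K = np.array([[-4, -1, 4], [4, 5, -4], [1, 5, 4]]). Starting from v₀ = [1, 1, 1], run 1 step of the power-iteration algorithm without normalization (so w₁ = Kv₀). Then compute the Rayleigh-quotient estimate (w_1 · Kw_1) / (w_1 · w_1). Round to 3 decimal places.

λ ≈ 4.016

w1 = Kv₀ = ((-4)·1 + (-1)·1 + 4·1; 4·1 + 5·1 + (-4)·1; 1·1 + 5·1 + 4·1) = (-1, 5, 10)
Kw1 = (39, -19, 64)
w1·Kw1 = (-1)·39 + 5·(-19) + 10·64 = 506; w1·w1 = (-1)·(-1) + 5·5 + 10·10 = 126
λ ≈ 506/126 = 4.016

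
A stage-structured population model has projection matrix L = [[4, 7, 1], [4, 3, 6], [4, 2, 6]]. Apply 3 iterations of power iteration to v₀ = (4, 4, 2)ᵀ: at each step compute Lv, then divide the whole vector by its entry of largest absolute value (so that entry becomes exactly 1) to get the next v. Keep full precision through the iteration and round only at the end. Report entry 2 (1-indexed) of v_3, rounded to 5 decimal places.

Lv0 = (46.000000, 40.000000, 36.000000); divide by 46.000000 → v1 = (1.000000, 0.869565, 0.782609)
Lv1 = (10.869565, 11.304348, 10.434783); divide by 11.304348 → v2 = (0.961538, 1.000000, 0.923077)
Lv2 = (11.769231, 12.384615, 11.384615); divide by 12.384615 → v3 = (0.950311, 1.000000, 0.919255)
Requested entry of v3: 6440/6440 = 1.00000

1.00000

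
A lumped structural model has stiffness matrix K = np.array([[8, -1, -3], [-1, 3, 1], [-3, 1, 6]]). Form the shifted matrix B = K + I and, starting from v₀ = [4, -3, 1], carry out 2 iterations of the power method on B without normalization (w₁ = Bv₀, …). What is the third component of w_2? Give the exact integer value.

-179

B = K + I has rows (9, -1, -3); (-1, 4, 1); (-3, 1, 7)
w1 = Bv₀ = (9·4 + (-1)·(-3) + (-3)·1; (-1)·4 + 4·(-3) + 1·1; (-3)·4 + 1·(-3) + 7·1) = (36, -15, -8)
w2 = Bw1 = (9·36 + (-1)·(-15) + (-3)·(-8); (-1)·36 + 4·(-15) + 1·(-8); (-3)·36 + 1·(-15) + 7·(-8)) = (363, -104, -179)
Requested component of w2: -179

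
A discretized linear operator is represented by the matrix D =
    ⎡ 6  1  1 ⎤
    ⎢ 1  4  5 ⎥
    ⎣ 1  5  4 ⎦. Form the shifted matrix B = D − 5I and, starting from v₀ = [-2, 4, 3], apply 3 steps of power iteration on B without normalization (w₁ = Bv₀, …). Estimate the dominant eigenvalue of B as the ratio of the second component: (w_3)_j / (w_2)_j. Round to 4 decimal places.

B = D − 5I has rows (1, 1, 1); (1, -1, 5); (1, 5, -1)
w1 = Bv₀ = (1·(-2) + 1·4 + 1·3; 1·(-2) + (-1)·4 + 5·3; 1·(-2) + 5·4 + (-1)·3) = (5, 9, 15)
w2 = Bw1 = (1·5 + 1·9 + 1·15; 1·5 + (-1)·9 + 5·15; 1·5 + 5·9 + (-1)·15) = (29, 71, 35)
w3 = Bw2 = (135, 133, 349)
Ratio: 133/71 = 1.8732

1.8732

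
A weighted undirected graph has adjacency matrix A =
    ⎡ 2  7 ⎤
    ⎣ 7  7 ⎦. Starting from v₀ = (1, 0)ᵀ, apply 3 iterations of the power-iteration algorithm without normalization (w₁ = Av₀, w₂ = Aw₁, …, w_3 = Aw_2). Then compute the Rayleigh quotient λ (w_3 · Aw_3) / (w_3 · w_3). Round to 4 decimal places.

11.9264

w1 = Av₀ = (2·1 + 7·0; 7·1 + 7·0) = (2, 7)
w2 = Aw1 = (2·2 + 7·7; 7·2 + 7·7) = (53, 63)
w3 = Aw2 = (547, 812)
Aw3 = (6778, 9513)
w3·Aw3 = 547·6778 + 812·9513 = 11432122; w3·w3 = 547·547 + 812·812 = 958553
λ ≈ 11432122/958553 = 11.9264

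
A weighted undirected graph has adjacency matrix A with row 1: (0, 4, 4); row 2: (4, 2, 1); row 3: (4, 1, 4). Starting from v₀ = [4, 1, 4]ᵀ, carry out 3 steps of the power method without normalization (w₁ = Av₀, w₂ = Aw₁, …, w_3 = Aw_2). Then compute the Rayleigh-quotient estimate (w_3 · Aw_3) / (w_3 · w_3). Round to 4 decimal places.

8.0971

w1 = Av₀ = (20, 22, 33)
w2 = Aw1 = (220, 157, 234)
w3 = Aw2 = (1564, 1428, 1973)
Aw3 = (13604, 11085, 15576)
w3·Aw3 = 1564·13604 + 1428·11085 + 1973·15576 = 67837484; w3·w3 = 1564·1564 + 1428·1428 + 1973·1973 = 8378009
λ ≈ 67837484/8378009 = 8.0971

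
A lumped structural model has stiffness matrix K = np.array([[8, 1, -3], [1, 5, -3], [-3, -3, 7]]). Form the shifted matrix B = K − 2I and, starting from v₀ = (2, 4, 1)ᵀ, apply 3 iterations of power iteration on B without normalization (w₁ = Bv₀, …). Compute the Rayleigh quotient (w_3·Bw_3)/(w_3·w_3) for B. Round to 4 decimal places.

μ ≈ 9.6954

B = K − 2I has rows (6, 1, -3); (1, 3, -3); (-3, -3, 5)
w1 = Bv₀ = (13, 11, -13)
w2 = Bw1 = (128, 85, -137)
w3 = Bw2 = (1264, 794, -1324)
Bw3 = (12350, 7618, -12794)
w3·Bw3 = 38598348; w3·w3 = 3981108; μ ≈ 38598348/3981108 = 9.6954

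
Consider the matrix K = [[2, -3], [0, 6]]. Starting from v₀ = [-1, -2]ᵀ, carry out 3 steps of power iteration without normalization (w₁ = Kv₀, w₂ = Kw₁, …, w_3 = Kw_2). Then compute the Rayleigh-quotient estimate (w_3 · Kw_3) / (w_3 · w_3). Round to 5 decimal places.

6.08716

w1 = Kv₀ = (2·(-1) + (-3)·(-2); 0·(-1) + 6·(-2)) = (4, -12)
w2 = Kw1 = (2·4 + (-3)·(-12); 0·4 + 6·(-12)) = (44, -72)
w3 = Kw2 = (304, -432)
Kw3 = (1904, -2592)
w3·Kw3 = 304·1904 + (-432)·(-2592) = 1698560; w3·w3 = 304·304 + (-432)·(-432) = 279040
λ ≈ 1698560/279040 = 6.08716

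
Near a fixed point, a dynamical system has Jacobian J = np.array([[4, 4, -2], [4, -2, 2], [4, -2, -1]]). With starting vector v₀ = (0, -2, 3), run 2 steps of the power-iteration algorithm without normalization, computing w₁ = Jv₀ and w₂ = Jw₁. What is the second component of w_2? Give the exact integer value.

-74

w1 = Jv₀ = (4·0 + 4·(-2) + (-2)·3; 4·0 + (-2)·(-2) + 2·3; 4·0 + (-2)·(-2) + (-1)·3) = (-14, 10, 1)
w2 = Jw1 = (4·(-14) + 4·10 + (-2)·1; 4·(-14) + (-2)·10 + 2·1; 4·(-14) + (-2)·10 + (-1)·1) = (-18, -74, -77)
The requested component of w2 is -74.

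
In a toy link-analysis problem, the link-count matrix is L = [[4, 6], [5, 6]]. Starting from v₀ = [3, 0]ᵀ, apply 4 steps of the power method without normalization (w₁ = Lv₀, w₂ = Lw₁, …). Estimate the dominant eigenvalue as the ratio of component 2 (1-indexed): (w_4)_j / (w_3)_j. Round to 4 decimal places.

w1 = Lv₀ = (4·3 + 6·0; 5·3 + 6·0) = (12, 15)
w2 = Lw1 = (4·12 + 6·15; 5·12 + 6·15) = (138, 150)
w3 = Lw2 = (1452, 1590)
w4 = Lw3 = (15348, 16800)
Ratio at component: 16800 / 1590 = 10.5660

10.5660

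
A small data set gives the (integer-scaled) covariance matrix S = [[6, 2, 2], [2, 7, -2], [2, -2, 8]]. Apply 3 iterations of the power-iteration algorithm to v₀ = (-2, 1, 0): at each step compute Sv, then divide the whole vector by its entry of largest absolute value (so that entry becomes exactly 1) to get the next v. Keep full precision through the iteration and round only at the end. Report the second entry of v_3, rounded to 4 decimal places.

-0.1427

Sv0 = (-10.00000, 3.00000, -6.00000); divide by -10.00000 → v1 = (1.00000, -0.30000, 0.60000)
Sv1 = (6.60000, -1.30000, 7.40000); divide by 7.40000 → v2 = (0.89189, -0.17568, 1.00000)
Sv2 = (7.00000, -1.44595, 10.13514); divide by 10.13514 → v3 = (0.69067, -0.14267, 1.00000)
Requested entry of v3: 107/-750 = -0.1427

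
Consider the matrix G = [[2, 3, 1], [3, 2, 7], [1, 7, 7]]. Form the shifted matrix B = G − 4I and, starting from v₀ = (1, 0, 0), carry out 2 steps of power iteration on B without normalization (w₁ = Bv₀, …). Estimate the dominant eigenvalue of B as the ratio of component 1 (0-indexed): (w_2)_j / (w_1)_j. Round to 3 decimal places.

B = G − 4I has rows (-2, 3, 1); (3, -2, 7); (1, 7, 3)
w1 = Bv₀ = (-2, 3, 1)
w2 = Bw1 = (14, -5, 22)
Ratio: -5/3 = -1.667

-1.667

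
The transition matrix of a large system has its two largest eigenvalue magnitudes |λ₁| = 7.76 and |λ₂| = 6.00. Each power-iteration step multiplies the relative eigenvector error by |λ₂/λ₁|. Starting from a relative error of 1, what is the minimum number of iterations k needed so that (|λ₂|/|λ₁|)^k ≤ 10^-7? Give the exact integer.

|λ₂/λ₁| = 6.00/7.76 = 0.77320
Need k ≥ ln(10^-7) / ln(0.77320) = -16.1181 / -0.2572 ≈ 62.662
Smallest integer k satisfying the bound: 63

63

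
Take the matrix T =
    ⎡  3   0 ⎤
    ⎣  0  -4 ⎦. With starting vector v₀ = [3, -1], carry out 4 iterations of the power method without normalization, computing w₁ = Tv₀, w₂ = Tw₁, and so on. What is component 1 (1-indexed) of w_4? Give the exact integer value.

w1 = Tv₀ = (9, 4)
w2 = Tw1 = (27, -16)
w3 = Tw2 = (81, 64)
w4 = Tw3 = (243, -256)
The requested component of w4 is 243.

243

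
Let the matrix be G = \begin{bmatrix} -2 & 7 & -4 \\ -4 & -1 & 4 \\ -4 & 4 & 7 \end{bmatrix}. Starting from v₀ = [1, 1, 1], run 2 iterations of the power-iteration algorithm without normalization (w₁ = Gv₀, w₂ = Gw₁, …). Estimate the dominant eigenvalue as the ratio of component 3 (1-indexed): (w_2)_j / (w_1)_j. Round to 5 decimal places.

w1 = Gv₀ = ((-2)·1 + 7·1 + (-4)·1; (-4)·1 + (-1)·1 + 4·1; (-4)·1 + 4·1 + 7·1) = (1, -1, 7)
w2 = Gw1 = ((-2)·1 + 7·(-1) + (-4)·7; (-4)·1 + (-1)·(-1) + 4·7; (-4)·1 + 4·(-1) + 7·7) = (-37, 25, 41)
Ratio at component: 41 / 7 = 5.85714

λ ≈ 5.85714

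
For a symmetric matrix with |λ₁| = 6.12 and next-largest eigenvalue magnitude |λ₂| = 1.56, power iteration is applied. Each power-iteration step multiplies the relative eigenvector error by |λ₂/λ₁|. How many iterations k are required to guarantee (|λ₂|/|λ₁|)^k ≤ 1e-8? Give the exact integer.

14

|λ₂/λ₁| = 1.56/6.12 = 0.25490
Need k ≥ ln(1e-8) / ln(0.25490) = -18.4207 / -1.3669 ≈ 13.476
Smallest integer k satisfying the bound: 14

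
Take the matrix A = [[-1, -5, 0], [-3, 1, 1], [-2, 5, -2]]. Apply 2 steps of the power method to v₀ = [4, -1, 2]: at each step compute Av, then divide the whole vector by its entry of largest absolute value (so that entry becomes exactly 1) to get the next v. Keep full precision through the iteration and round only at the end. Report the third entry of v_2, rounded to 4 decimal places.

-0.4259

Av0 = (1.00000, -11.00000, -17.00000); divide by -17.00000 → v1 = (-0.05882, 0.64706, 1.00000)
Av1 = (-3.17647, 1.82353, 1.35294); divide by -3.17647 → v2 = (1.00000, -0.57407, -0.42593)
Requested entry of v2: -23/54 = -0.4259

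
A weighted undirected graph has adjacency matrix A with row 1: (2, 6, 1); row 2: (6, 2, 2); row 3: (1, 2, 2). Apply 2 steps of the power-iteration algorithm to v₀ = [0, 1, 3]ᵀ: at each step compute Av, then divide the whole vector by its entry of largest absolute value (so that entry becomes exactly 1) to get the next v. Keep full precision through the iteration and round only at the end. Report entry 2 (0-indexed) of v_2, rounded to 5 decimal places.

0.47674

Av0 = (9.000000, 8.000000, 8.000000); divide by 9.000000 → v1 = (1.000000, 0.888889, 0.888889)
Av1 = (8.222222, 9.555556, 4.555556); divide by 9.555556 → v2 = (0.860465, 1.000000, 0.476744)
Requested entry of v2: 41/86 = 0.47674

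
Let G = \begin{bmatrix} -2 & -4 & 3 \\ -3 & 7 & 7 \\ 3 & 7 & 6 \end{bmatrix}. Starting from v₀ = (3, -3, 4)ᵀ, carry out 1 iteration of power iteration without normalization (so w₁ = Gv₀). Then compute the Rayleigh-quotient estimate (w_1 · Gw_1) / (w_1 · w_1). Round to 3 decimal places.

λ ≈ 3.085

w1 = Gv₀ = (18, -2, 12)
Gw1 = (8, 16, 112)
w1·Gw1 = 18·8 + (-2)·16 + 12·112 = 1456; w1·w1 = 18·18 + (-2)·(-2) + 12·12 = 472
λ ≈ 1456/472 = 3.085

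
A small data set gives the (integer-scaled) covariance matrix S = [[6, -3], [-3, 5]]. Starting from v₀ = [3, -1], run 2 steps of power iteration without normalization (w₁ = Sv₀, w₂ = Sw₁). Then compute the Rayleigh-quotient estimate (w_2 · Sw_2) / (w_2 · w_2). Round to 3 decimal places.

w1 = Sv₀ = (6·3 + (-3)·(-1); (-3)·3 + 5·(-1)) = (21, -14)
w2 = Sw1 = (6·21 + (-3)·(-14); (-3)·21 + 5·(-14)) = (168, -133)
Sw2 = (1407, -1169)
w2·Sw2 = 168·1407 + (-133)·(-1169) = 391853; w2·w2 = 168·168 + (-133)·(-133) = 45913
λ ≈ 391853/45913 = 8.535

8.535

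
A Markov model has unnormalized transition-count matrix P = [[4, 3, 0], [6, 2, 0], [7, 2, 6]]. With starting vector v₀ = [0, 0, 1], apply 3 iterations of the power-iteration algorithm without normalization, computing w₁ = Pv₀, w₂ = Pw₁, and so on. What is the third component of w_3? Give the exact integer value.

216

w1 = Pv₀ = (0, 0, 6)
w2 = Pw1 = (0, 0, 36)
w3 = Pw2 = (0, 0, 216)
The requested component of w3 is 216.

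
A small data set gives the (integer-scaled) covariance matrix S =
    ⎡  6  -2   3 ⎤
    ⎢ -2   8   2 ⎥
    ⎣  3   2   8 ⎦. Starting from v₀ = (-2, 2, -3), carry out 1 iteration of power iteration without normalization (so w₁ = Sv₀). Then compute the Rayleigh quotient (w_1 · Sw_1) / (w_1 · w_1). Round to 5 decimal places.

9.73280

w1 = Sv₀ = (-25, 14, -26)
Sw1 = (-256, 110, -255)
w1·Sw1 = (-25)·(-256) + 14·110 + (-26)·(-255) = 14570; w1·w1 = (-25)·(-25) + 14·14 + (-26)·(-26) = 1497
λ ≈ 14570/1497 = 9.73280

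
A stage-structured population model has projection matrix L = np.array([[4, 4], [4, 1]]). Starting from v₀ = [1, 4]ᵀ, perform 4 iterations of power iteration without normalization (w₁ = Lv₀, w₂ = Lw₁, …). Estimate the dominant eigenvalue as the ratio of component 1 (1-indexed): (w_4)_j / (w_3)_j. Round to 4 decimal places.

w1 = Lv₀ = (20, 8)
w2 = Lw1 = (112, 88)
w3 = Lw2 = (800, 536)
w4 = Lw3 = (5344, 3736)
Ratio at component: 5344 / 800 = 6.6800

6.6800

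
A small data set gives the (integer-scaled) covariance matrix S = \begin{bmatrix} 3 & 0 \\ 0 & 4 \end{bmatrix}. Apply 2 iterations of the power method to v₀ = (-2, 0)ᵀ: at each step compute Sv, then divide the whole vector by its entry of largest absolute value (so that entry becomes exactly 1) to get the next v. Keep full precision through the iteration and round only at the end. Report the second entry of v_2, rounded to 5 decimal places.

0.00000

Sv0 = (-6.000000, 0.000000); divide by -6.000000 → v1 = (1.000000, 0.000000)
Sv1 = (3.000000, 0.000000); divide by 3.000000 → v2 = (1.000000, 0.000000)
Requested entry of v2: 0/-18 = 0.00000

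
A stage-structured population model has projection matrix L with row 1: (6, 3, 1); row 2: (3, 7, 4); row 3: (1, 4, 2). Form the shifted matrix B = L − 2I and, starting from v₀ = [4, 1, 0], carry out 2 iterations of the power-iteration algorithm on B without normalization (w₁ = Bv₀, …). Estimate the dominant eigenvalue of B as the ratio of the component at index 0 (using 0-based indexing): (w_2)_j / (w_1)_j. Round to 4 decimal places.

B = L − 2I has rows (4, 3, 1); (3, 5, 4); (1, 4, 0)
w1 = Bv₀ = (4·4 + 3·1 + 1·0; 3·4 + 5·1 + 4·0; 1·4 + 4·1 + 0·0) = (19, 17, 8)
w2 = Bw1 = (4·19 + 3·17 + 1·8; 3·19 + 5·17 + 4·8; 1·19 + 4·17 + 0·8) = (135, 174, 87)
Ratio: 135/19 = 7.1053

μ ≈ 7.1053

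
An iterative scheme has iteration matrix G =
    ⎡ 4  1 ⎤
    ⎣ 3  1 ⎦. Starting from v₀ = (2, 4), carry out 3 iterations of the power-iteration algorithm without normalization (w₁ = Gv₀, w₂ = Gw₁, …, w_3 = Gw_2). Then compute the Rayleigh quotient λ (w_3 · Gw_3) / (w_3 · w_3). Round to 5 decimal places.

λ ≈ 4.79119

w1 = Gv₀ = (4·2 + 1·4; 3·2 + 1·4) = (12, 10)
w2 = Gw1 = (4·12 + 1·10; 3·12 + 1·10) = (58, 46)
w3 = Gw2 = (278, 220)
Gw3 = (1332, 1054)
w3·Gw3 = 278·1332 + 220·1054 = 602176; w3·w3 = 278·278 + 220·220 = 125684
λ ≈ 602176/125684 = 4.79119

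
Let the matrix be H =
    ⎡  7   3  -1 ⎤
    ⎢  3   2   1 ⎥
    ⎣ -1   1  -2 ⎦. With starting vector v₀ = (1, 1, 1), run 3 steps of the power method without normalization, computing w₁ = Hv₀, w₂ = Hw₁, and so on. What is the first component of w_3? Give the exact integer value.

w1 = Hv₀ = (7·1 + 3·1 + (-1)·1; 3·1 + 2·1 + 1·1; (-1)·1 + 1·1 + (-2)·1) = (9, 6, -2)
w2 = Hw1 = (7·9 + 3·6 + (-1)·(-2); 3·9 + 2·6 + 1·(-2); (-1)·9 + 1·6 + (-2)·(-2)) = (83, 37, 1)
w3 = Hw2 = (691, 324, -48)
The requested component of w3 is 691.

691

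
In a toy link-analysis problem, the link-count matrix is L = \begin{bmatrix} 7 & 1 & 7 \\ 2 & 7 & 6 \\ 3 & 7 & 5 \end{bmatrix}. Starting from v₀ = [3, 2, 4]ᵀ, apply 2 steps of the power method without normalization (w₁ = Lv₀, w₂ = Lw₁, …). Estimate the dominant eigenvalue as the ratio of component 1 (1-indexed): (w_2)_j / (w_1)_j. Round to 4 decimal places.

w1 = Lv₀ = (7·3 + 1·2 + 7·4; 2·3 + 7·2 + 6·4; 3·3 + 7·2 + 5·4) = (51, 44, 43)
w2 = Lw1 = (7·51 + 1·44 + 7·43; 2·51 + 7·44 + 6·43; 3·51 + 7·44 + 5·43) = (702, 668, 676)
Ratio at component: 702 / 51 = 13.7647

λ ≈ 13.7647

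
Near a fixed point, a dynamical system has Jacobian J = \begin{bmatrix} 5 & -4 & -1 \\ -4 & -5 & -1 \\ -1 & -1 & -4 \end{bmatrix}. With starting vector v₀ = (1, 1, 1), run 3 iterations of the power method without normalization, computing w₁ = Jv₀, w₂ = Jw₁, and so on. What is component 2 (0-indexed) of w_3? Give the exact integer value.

w1 = Jv₀ = (5·1 + (-4)·1 + (-1)·1; (-4)·1 + (-5)·1 + (-1)·1; (-1)·1 + (-1)·1 + (-4)·1) = (0, -10, -6)
w2 = Jw1 = (5·0 + (-4)·(-10) + (-1)·(-6); (-4)·0 + (-5)·(-10) + (-1)·(-6); (-1)·0 + (-1)·(-10) + (-4)·(-6)) = (46, 56, 34)
w3 = Jw2 = (-28, -498, -238)
The requested component of w3 is -238.

-238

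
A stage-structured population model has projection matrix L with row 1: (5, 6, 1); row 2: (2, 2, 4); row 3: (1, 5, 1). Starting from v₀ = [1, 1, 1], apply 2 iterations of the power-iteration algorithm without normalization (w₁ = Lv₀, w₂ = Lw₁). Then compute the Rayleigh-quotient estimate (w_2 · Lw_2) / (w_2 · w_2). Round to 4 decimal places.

8.9588

w1 = Lv₀ = (5·1 + 6·1 + 1·1; 2·1 + 2·1 + 4·1; 1·1 + 5·1 + 1·1) = (12, 8, 7)
w2 = Lw1 = (5·12 + 6·8 + 1·7; 2·12 + 2·8 + 4·7; 1·12 + 5·8 + 1·7) = (115, 68, 59)
Lw2 = (1042, 602, 514)
w2·Lw2 = 115·1042 + 68·602 + 59·514 = 191092; w2·w2 = 115·115 + 68·68 + 59·59 = 21330
λ ≈ 191092/21330 = 8.9588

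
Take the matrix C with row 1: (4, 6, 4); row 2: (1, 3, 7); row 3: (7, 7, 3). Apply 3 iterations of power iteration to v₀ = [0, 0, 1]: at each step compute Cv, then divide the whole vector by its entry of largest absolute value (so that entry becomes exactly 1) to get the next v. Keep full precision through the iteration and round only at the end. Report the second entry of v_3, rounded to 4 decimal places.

0.7570

Cv0 = (4.00000, 7.00000, 3.00000); divide by 7.00000 → v1 = (0.57143, 1.00000, 0.42857)
Cv1 = (10.00000, 6.57143, 12.28571); divide by 12.28571 → v2 = (0.81395, 0.53488, 1.00000)
Cv2 = (10.46512, 9.41860, 12.44186); divide by 12.44186 → v3 = (0.84112, 0.75701, 1.00000)
Requested entry of v3: 810/1070 = 0.7570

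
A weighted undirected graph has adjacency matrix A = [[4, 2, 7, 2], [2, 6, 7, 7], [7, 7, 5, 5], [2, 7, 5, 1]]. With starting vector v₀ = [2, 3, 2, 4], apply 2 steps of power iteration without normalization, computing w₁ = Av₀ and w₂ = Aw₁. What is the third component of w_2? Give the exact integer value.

1220

w1 = Av₀ = (36, 64, 65, 39)
w2 = Aw1 = (805, 1184, 1220, 884)
The requested component of w2 is 1220.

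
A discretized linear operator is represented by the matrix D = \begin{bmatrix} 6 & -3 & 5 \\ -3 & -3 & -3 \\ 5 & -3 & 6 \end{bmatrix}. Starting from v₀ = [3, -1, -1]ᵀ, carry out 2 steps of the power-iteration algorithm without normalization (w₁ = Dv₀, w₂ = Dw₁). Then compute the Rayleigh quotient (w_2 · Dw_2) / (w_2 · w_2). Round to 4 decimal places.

w1 = Dv₀ = (6·3 + (-3)·(-1) + 5·(-1); (-3)·3 + (-3)·(-1) + (-3)·(-1); 5·3 + (-3)·(-1) + 6·(-1)) = (16, -3, 12)
w2 = Dw1 = (6·16 + (-3)·(-3) + 5·12; (-3)·16 + (-3)·(-3) + (-3)·12; 5·16 + (-3)·(-3) + 6·12) = (165, -75, 161)
Dw2 = (2020, -753, 2016)
w2·Dw2 = 165·2020 + (-75)·(-753) + 161·2016 = 714351; w2·w2 = 165·165 + (-75)·(-75) + 161·161 = 58771
λ ≈ 714351/58771 = 12.1548

λ ≈ 12.1548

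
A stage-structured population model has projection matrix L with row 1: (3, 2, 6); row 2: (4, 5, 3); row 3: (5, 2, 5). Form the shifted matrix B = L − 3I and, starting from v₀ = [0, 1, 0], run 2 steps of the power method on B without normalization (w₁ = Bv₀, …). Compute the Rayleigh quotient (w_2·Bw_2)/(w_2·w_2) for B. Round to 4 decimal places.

B = L − 3I has rows (0, 2, 6); (4, 2, 3); (5, 2, 2)
w1 = Bv₀ = (0·0 + 2·1 + 6·0; 4·0 + 2·1 + 3·0; 5·0 + 2·1 + 2·0) = (2, 2, 2)
w2 = Bw1 = (0·2 + 2·2 + 6·2; 4·2 + 2·2 + 3·2; 5·2 + 2·2 + 2·2) = (16, 18, 18)
Bw2 = (144, 154, 152)
w2·Bw2 = 7812; w2·w2 = 904; μ ≈ 7812/904 = 8.6416

μ ≈ 8.6416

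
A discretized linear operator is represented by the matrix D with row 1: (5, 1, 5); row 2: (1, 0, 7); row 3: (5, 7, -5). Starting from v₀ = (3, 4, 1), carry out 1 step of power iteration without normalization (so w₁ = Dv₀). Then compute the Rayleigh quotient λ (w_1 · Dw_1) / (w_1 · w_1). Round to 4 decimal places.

4.9906

w1 = Dv₀ = (5·3 + 1·4 + 5·1; 1·3 + 0·4 + 7·1; 5·3 + 7·4 + (-5)·1) = (24, 10, 38)
Dw1 = (320, 290, 0)
w1·Dw1 = 24·320 + 10·290 + 38·0 = 10580; w1·w1 = 24·24 + 10·10 + 38·38 = 2120
λ ≈ 10580/2120 = 4.9906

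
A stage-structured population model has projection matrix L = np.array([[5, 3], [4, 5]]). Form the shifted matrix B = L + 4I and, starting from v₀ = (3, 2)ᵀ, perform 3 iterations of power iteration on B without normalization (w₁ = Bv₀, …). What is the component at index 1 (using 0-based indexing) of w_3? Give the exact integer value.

5166

B = L + 4I has rows (9, 3); (4, 9)
w1 = Bv₀ = (9·3 + 3·2; 4·3 + 9·2) = (33, 30)
w2 = Bw1 = (9·33 + 3·30; 4·33 + 9·30) = (387, 402)
w3 = Bw2 = (4689, 5166)
Requested component of w3: 5166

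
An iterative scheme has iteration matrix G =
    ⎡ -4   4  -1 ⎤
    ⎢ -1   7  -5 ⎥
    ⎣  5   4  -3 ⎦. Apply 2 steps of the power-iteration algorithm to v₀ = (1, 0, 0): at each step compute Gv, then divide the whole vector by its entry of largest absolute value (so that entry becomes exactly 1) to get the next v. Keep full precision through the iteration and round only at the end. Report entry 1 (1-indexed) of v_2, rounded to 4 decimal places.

-0.1795

Gv0 = (-4.00000, -1.00000, 5.00000); divide by 5.00000 → v1 = (-0.80000, -0.20000, 1.00000)
Gv1 = (1.40000, -5.60000, -7.80000); divide by -7.80000 → v2 = (-0.17949, 0.71795, 1.00000)
Requested entry of v2: 7/-39 = -0.1795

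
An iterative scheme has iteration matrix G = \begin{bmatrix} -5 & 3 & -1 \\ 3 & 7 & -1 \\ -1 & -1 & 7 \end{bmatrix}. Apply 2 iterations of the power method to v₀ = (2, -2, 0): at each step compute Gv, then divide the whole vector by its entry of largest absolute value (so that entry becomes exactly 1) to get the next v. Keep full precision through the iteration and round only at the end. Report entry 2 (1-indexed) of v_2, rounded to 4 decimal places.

1.0000

Gv0 = (-16.00000, -8.00000, 0.00000); divide by -16.00000 → v1 = (1.00000, 0.50000, 0.00000)
Gv1 = (-3.50000, 6.50000, -1.50000); divide by 6.50000 → v2 = (-0.53846, 1.00000, -0.23077)
Requested entry of v2: -104/-104 = 1.0000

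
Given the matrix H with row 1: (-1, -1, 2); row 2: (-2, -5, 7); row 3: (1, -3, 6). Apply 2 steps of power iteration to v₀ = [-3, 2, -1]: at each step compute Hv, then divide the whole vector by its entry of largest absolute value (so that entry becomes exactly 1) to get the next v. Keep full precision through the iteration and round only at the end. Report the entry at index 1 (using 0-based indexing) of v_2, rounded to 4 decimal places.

Hv0 = (-1.00000, -11.00000, -15.00000); divide by -15.00000 → v1 = (0.06667, 0.73333, 1.00000)
Hv1 = (1.20000, 3.20000, 3.86667); divide by 3.86667 → v2 = (0.31034, 0.82759, 1.00000)
Requested entry of v2: -48/-58 = 0.8276

0.8276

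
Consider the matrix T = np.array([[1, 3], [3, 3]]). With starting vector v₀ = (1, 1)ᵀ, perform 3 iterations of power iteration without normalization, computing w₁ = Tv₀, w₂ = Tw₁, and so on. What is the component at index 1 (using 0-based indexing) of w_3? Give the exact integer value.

w1 = Tv₀ = (4, 6)
w2 = Tw1 = (22, 30)
w3 = Tw2 = (112, 156)
The requested component of w3 is 156.

156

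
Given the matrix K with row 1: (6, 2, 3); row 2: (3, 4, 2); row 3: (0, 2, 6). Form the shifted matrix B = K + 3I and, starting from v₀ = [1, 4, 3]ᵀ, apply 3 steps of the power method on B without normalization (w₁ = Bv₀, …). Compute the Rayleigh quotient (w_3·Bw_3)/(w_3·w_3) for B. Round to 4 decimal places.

B = K + 3I has rows (9, 2, 3); (3, 7, 2); (0, 2, 9)
w1 = Bv₀ = (26, 37, 35)
w2 = Bw1 = (413, 407, 389)
w3 = Bw2 = (5698, 4866, 4315)
Bw3 = (73959, 59786, 48567)
w3·Bw3 = 921903663; w3·w3 = 74764385; μ ≈ 921903663/74764385 = 12.3308

12.3308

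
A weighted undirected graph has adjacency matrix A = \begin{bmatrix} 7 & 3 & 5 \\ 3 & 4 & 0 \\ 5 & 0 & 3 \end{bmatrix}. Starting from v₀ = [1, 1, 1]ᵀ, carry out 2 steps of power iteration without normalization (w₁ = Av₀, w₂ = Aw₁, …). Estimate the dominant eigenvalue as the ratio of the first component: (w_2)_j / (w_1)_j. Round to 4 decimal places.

w1 = Av₀ = (7·1 + 3·1 + 5·1; 3·1 + 4·1 + 0·1; 5·1 + 0·1 + 3·1) = (15, 7, 8)
w2 = Aw1 = (7·15 + 3·7 + 5·8; 3·15 + 4·7 + 0·8; 5·15 + 0·7 + 3·8) = (166, 73, 99)
Ratio at component: 166 / 15 = 11.0667

λ ≈ 11.0667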